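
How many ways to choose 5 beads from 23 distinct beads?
C(23,5) = 23!/(5!×18!) = 33649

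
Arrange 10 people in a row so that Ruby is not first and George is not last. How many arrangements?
By inclusion-exclusion: 10! - 2×(10-1)! + (10-2)! = 3628800 - 725760 + 40320 = 2943360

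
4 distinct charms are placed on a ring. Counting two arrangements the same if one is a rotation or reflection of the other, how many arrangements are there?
(4-1)!/2 = 6/2 = 3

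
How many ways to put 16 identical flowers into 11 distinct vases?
C(16+11-1, 11-1) = C(26, 10) = 5311735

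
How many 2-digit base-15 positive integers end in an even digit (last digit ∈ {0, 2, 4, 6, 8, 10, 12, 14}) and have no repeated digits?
Last∈{0,2,4,6,8,10,12,14}. Last=0: 14. Last nonzero: 7×13×P(13,0) = 91. Total = 105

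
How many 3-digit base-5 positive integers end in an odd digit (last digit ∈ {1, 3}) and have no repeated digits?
Last∈{1,3}. Last=0: 0. Last nonzero: 2×3×P(3,1) = 18. Total = 18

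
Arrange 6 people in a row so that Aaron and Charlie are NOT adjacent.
Total - adjacent = 6! - (6-1)!×2 = 720 - 240 = 480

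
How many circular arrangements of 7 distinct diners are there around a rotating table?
Circular: fix one position, arrange the rest. (7-1)! = 720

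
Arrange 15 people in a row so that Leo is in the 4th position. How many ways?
Fix one position: (15-1)! = 87178291200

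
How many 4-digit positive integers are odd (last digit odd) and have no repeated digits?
Last∈{1,3,5,7,9}. Last=0: 0. Last nonzero: 5×8×P(8,2) = 2240. Total = 2240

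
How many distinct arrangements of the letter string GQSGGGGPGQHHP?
13! / (1! × 2! × 2! × 6! × 2!) = 1081080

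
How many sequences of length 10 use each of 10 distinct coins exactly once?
10! = 3628800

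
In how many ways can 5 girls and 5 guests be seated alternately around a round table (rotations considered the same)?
Fix one of the girls: (5-1)! ways for the remaining girls, × 5! ways for the guests = 24 × 120 = 2880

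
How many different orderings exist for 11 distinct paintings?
11! = 39916800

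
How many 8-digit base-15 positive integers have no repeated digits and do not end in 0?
Last digit: 14 nonzero choices. First digit: 13 (nonzero, ≠last). Middle 6: P(13,6) = 1235520. Total = 224864640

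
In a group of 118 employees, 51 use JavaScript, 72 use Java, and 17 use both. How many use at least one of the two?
|A∪B| = |A| + |B| - |A∩B| = 51 + 72 - 17 = 106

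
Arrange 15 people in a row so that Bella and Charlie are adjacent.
Treat as block: (15-1)! × 2! = 87178291200 × 2 = 174356582400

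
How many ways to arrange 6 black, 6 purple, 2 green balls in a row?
14! / (6! × 6! × 2!) = 84084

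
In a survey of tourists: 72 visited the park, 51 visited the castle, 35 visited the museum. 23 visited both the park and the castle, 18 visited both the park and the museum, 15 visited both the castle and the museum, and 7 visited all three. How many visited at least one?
|A∪B∪C| = 72+51+35-23-18-15+7 = 109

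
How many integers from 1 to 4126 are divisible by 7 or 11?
⌊4126/7⌋ + ⌊4126/11⌋ - ⌊4126/77⌋ = 589 + 375 - 53 = 911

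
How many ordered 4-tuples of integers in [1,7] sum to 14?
Coefficient of x^14 in (x + x² + ... + x^7)^4. By inclusion-exclusion on dice exceeding 7: Σ_j (-1)^j C(4,j)·C(14-1-7j, 3) = C(4,0)·C(13,3) - C(4,1)·C(6,3) = 1·286 - 4·20 = 206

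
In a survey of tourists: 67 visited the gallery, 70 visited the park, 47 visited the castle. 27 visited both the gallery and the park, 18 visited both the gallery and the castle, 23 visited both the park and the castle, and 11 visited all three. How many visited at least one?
|A∪B∪C| = 67+70+47-27-18-23+11 = 127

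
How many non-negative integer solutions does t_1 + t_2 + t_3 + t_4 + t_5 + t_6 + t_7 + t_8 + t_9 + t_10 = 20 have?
C(20+10-1, 10-1) = C(29, 9) = 10015005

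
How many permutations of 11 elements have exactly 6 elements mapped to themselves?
Choose the 6 fixed points C(11,6) = 462, derange the rest: !5 = Σ_{j=0}^{5} (-1)^j·5!/j! = 120 - 120 + 60 - 20 + 5 - 1 = 44. Product = 462 × 44 = 20328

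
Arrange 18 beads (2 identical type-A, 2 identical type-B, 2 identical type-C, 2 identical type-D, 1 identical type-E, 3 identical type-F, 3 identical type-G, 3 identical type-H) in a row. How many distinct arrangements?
18! / (2! × 2! × 2! × 2! × 1! × 3! × 3! × 3!) = 1852538688000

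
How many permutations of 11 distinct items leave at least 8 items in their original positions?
Exactly j fixed points: C(11,j)·!(11-j); sum over j ≥ 8 (derangement numbers via !m = (m-1)·(!(m-1) + !(m-2)): !0..!3 = 1, 0, 1, 2). Σ_{j=8}^{11} C(11,j)·!(11-j) = C(11,8)·!3 + C(11,9)·!2 + C(11,10)·!1 + C(11,11)·!0 = 165·2 + 55·1 + 11·0 + 1·1 = 386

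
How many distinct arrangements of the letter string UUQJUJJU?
8! / (4! × 3! × 1!) = 280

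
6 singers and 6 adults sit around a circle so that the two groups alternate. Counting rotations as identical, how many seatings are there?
Fix one of the singers: (6-1)! ways for the remaining singers, × 6! ways for the adults = 120 × 720 = 86400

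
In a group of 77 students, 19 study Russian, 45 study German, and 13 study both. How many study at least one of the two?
|A∪B| = |A| + |B| - |A∩B| = 19 + 45 - 13 = 51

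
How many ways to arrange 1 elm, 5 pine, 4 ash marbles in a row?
10! / (1! × 5! × 4!) = 1260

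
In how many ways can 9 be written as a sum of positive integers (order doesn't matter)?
Pentagonal recurrence p(n) = p(n-1) + p(n-2) - p(n-5) - p(n-7) + p(n-12) + p(n-15) - ... gives p(0..8) = 1, 1, 2, 3, 5, 7, 11, 15, 22. p(9) = p(8) + p(7) - p(4) - p(2) = 22 + 15 - 5 - 2 = 30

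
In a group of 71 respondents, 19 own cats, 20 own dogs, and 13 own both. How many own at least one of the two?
|A∪B| = |A| + |B| - |A∩B| = 19 + 20 - 13 = 26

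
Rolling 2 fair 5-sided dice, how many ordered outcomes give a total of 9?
Coefficient of x^9 in (x + x² + ... + x^5)^2. By inclusion-exclusion on dice exceeding 5: Σ_j (-1)^j C(2,j)·C(9-1-5j, 1) = C(2,0)·C(8,1) - C(2,1)·C(3,1) = 1·8 - 2·3 = 2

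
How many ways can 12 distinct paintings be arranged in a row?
12! = 479001600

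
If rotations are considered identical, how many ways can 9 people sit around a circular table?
Circular: fix one position, arrange the rest. (9-1)! = 40320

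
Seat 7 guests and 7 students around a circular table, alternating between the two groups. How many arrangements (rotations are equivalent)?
Fix one of the guests: (7-1)! ways for the remaining guests, × 7! ways for the students = 720 × 5040 = 3628800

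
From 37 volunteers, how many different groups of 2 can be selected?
C(37,2) = 37!/(2!×35!) = 666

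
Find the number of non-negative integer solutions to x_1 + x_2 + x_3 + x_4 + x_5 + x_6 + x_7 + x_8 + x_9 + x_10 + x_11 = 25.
C(25+11-1, 11-1) = C(35, 10) = 183579396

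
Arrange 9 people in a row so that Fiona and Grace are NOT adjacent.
Total - adjacent = 9! - (9-1)!×2 = 362880 - 80640 = 282240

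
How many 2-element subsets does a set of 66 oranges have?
C(66,2) = 66!/(2!×64!) = 2145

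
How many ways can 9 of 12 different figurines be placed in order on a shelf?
P(12,9) = 12!/(12-9)! = 79833600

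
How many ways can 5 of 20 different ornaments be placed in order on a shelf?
P(20,5) = 20!/(20-5)! = 1860480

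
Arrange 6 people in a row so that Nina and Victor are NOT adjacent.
Total - adjacent = 6! - (6-1)!×2 = 720 - 240 = 480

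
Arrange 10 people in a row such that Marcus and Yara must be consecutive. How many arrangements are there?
Treat the 2 as one block: (10-2+1)! × 2! = 362880 × 2 = 725760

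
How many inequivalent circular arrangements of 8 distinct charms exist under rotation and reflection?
(8-1)!/2 = 5040/2 = 2520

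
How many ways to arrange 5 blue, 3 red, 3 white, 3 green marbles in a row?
14! / (5! × 3! × 3! × 3!) = 3363360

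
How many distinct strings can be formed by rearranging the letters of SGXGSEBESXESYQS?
15! / (2! × 1! × 1! × 1! × 2! × 3! × 5!) = 454053600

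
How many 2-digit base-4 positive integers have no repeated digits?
First digit: 3 choices (nonzero). Then descending: 3 × 3 = 9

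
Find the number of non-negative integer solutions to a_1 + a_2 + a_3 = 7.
C(7+3-1, 3-1) = C(9, 2) = 36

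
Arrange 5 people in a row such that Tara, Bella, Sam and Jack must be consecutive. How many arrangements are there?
Treat the 4 as one block: (5-4+1)! × 4! = 2 × 24 = 48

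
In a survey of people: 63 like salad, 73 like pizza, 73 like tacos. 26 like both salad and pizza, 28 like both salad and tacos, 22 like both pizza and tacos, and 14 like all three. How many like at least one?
|A∪B∪C| = 63+73+73-26-28-22+14 = 147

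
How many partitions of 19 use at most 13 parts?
By conjugation, equals partitions of 19 into parts ≤ 13. Let r_j(i) = number of partitions of i into parts ≤ j, for i = 0..19. r_1(i) = 1 for all i; r_j(i) = r_{j-1}(i) + r_j(i-j). Rows j = 2..13: ≤2: 1 1 2 2 3 3 4 4 5 5 6 6 7 7 8 8 9 9 10 10; ≤3: 1 1 2 3 4 5 7 8 10 12 14 16 19 21 24 27 30 33 37 40; ≤4: 1 1 2 3 5 6 9 11 15 18 23 27 34 39 47 54 64 72 84 94; ≤5: 1 1 2 3 5 7 10 13 18 23 30 37 47 57 70 84 101 119 141 164; ≤6: 1 1 2 3 5 7 11 14 20 26 35 44 58 71 90 110 136 163 199 235; ≤7: 1 1 2 3 5 7 11 15 21 28 38 49 65 82 105 131 164 201 248 300; ≤8: 1 1 2 3 5 7 11 15 22 29 40 52 70 89 116 146 186 230 288 352; ≤9: 1 1 2 3 5 7 11 15 22 30 41 54 73 94 123 157 201 252 318 393; ≤10: 1 1 2 3 5 7 11 15 22 30 42 55 75 97 128 164 212 267 340 423; ≤11: 1 1 2 3 5 7 11 15 22 30 42 56 76 99 131 169 219 278 355 445; ≤12: 1 1 2 3 5 7 11 15 22 30 42 56 77 100 133 172 224 285 366 460; ≤13: 1 1 2 3 5 7 11 15 22 30 42 56 77 101 134 174 227 290 373 471. r_13(19) = 471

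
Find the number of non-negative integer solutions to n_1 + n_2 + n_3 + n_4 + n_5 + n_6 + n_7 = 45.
C(45+7-1, 7-1) = C(51, 6) = 18009460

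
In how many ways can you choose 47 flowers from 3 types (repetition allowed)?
C(47+3-1, 3-1) = C(49, 2) = 1176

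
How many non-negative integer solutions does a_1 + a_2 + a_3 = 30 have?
C(30+3-1, 3-1) = C(32, 2) = 496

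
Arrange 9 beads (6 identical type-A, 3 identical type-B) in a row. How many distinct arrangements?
9! / (6! × 3!) = 84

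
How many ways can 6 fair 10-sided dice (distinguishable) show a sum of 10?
Coefficient of x^10 in (x + x² + ... + x^10)^6. By inclusion-exclusion on dice exceeding 10: Σ_j (-1)^j C(6,j)·C(10-1-10j, 5) = C(6,0)·C(9,5) = 1·126 = 126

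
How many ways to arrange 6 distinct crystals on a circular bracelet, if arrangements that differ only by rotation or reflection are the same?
(6-1)!/2 = 120/2 = 60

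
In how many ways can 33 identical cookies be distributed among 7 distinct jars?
C(33+7-1, 7-1) = C(39, 6) = 3262623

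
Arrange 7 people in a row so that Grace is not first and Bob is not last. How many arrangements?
By inclusion-exclusion: 7! - 2×(7-1)! + (7-2)! = 5040 - 1440 + 120 = 3720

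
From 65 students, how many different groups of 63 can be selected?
C(65,63) = 65!/(63!×2!) = 2080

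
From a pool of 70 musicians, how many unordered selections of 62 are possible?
C(70,62) = 70!/(62!×8!) = 9440350920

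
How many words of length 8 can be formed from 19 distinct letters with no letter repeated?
P(19,8) = 19!/(19-8)! = 3047466240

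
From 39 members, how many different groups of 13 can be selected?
C(39,13) = 39!/(13!×26!) = 8122425444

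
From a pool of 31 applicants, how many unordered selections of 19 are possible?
C(31,19) = 31!/(19!×12!) = 141120525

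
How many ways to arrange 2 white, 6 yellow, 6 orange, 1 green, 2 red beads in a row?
17! / (2! × 6! × 6! × 1! × 2!) = 171531360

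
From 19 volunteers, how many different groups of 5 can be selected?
C(19,5) = 19!/(5!×14!) = 11628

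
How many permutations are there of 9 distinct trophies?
9! = 362880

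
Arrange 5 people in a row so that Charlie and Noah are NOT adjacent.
Total - adjacent = 5! - (5-1)!×2 = 120 - 48 = 72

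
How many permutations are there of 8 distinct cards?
8! = 40320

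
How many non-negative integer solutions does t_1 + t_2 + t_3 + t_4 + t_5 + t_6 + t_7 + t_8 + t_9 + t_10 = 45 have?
C(45+10-1, 10-1) = C(54, 9) = 5317936260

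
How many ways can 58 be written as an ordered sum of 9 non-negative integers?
C(58+9-1, 9-1) = C(66, 8) = 5743572120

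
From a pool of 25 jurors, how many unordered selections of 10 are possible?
C(25,10) = 25!/(10!×15!) = 3268760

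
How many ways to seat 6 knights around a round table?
Circular: fix one position, arrange the rest. (6-1)! = 120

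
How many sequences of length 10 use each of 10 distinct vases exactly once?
10! = 3628800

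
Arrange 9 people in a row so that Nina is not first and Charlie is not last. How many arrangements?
By inclusion-exclusion: 9! - 2×(9-1)! + (9-2)! = 362880 - 80640 + 5040 = 287280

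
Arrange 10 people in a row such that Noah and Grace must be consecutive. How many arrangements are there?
Treat the 2 as one block: (10-2+1)! × 2! = 362880 × 2 = 725760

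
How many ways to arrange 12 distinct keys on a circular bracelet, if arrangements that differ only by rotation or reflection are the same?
(12-1)!/2 = 39916800/2 = 19958400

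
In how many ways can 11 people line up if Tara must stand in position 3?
Fix one position: (11-1)! = 3628800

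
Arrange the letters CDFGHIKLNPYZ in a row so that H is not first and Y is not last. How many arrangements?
By inclusion-exclusion: 12! - 2×(12-1)! + (12-2)! = 479001600 - 79833600 + 3628800 = 402796800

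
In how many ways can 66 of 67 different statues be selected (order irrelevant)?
C(67,66) = 67!/(66!×1!) = 67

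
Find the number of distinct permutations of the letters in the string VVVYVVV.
7! / (1! × 6!) = 7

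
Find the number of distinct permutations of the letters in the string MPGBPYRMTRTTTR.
14! / (1! × 2! × 4! × 2! × 3! × 1! × 1!) = 151351200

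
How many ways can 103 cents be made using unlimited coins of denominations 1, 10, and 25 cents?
Coefficient of x^103 in 1/(1-x^1) · 1/(1-x^10) · 1/(1-x^25). Case on j = number of 25-cent coins (j = 0..4); remainder r = 103 - 25j is made from {1,10} in ⌊r/10⌋+1 ways. r = 103, 78, 53, 28, 3 → 11 + 8 + 6 + 3 + 1 = 29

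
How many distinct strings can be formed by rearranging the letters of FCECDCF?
7! / (1! × 3! × 2! × 1!) = 420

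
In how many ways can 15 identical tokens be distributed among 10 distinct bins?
C(15+10-1, 10-1) = C(24, 9) = 1307504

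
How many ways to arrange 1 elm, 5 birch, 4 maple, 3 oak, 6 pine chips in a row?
19! / (1! × 5! × 4! × 3! × 6!) = 9777287520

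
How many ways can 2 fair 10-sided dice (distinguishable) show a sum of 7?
Coefficient of x^7 in (x + x² + ... + x^10)^2. By inclusion-exclusion on dice exceeding 10: Σ_j (-1)^j C(2,j)·C(7-1-10j, 1) = C(2,0)·C(6,1) = 1·6 = 6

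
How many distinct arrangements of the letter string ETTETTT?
7! / (2! × 5!) = 21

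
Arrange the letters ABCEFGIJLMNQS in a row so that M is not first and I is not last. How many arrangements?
By inclusion-exclusion: 13! - 2×(13-1)! + (13-2)! = 6227020800 - 958003200 + 39916800 = 5308934400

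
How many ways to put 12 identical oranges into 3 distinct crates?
C(12+3-1, 3-1) = C(14, 2) = 91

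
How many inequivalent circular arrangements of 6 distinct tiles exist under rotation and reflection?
(6-1)!/2 = 120/2 = 60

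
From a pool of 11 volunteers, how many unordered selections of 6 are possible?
C(11,6) = 11!/(6!×5!) = 462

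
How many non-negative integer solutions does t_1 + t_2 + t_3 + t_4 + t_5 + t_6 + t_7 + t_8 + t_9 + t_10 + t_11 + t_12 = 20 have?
C(20+12-1, 12-1) = C(31, 11) = 84672315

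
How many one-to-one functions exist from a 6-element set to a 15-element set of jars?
P(15,6) = 15!/(15-6)! = 3603600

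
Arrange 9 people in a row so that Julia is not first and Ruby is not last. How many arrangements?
By inclusion-exclusion: 9! - 2×(9-1)! + (9-2)! = 362880 - 80640 + 5040 = 287280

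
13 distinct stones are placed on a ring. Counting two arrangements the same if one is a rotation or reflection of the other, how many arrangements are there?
(13-1)!/2 = 479001600/2 = 239500800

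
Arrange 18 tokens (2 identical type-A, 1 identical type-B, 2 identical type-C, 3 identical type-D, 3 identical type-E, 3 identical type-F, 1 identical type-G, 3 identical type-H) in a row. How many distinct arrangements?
18! / (2! × 1! × 2! × 3! × 3! × 3! × 1! × 3!) = 1235025792000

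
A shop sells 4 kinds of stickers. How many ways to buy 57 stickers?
C(57+4-1, 4-1) = C(60, 3) = 34220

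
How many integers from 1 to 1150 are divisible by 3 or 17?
⌊1150/3⌋ + ⌊1150/17⌋ - ⌊1150/51⌋ = 383 + 67 - 22 = 428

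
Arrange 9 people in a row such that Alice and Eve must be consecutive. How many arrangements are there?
Treat the 2 as one block: (9-2+1)! × 2! = 40320 × 2 = 80640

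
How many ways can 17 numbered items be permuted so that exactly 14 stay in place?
Choose the 14 fixed points C(17,14) = 680, derange the rest: !3 = Σ_{j=0}^{3} (-1)^j·3!/j! = 6 - 6 + 3 - 1 = 2. Product = 680 × 2 = 1360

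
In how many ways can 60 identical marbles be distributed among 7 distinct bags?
C(60+7-1, 7-1) = C(66, 6) = 90858768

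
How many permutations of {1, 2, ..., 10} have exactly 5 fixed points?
Choose the 5 fixed points C(10,5) = 252, derange the rest: !5 = Σ_{j=0}^{5} (-1)^j·5!/j! = 120 - 120 + 60 - 20 + 5 - 1 = 44. Product = 252 × 44 = 11088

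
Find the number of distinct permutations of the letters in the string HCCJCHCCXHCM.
12! / (1! × 3! × 1! × 6! × 1!) = 110880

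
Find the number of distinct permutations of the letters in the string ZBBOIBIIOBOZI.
13! / (4! × 4! × 2! × 3!) = 900900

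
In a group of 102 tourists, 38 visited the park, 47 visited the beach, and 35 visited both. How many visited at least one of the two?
|A∪B| = |A| + |B| - |A∩B| = 38 + 47 - 35 = 50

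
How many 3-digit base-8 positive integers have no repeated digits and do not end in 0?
Last digit: 7 nonzero choices. First digit: 6 (nonzero, ≠last). Middle 1: P(6,1) = 6. Total = 252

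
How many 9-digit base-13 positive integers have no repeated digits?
First digit: 12 choices (nonzero). Then descending: 12 × 12 × 11 × 10 × 9 × 8 × 7 × 6 × 5 = 239500800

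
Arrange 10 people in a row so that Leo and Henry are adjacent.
Treat as block: (10-1)! × 2! = 362880 × 2 = 725760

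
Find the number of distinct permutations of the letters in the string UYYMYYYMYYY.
11! / (2! × 1! × 8!) = 495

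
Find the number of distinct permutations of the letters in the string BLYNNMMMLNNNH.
13! / (3! × 2! × 5! × 1! × 1! × 1!) = 4324320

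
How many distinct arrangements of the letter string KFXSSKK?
7! / (1! × 3! × 2! × 1!) = 420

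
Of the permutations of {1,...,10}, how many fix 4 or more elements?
Exactly j fixed points: C(10,j)·!(10-j); sum over j ≥ 4 (derangement numbers via !m = (m-1)·(!(m-1) + !(m-2)): !0..!6 = 1, 0, 1, 2, 9, 44, 265). Σ_{j=4}^{10} C(10,j)·!(10-j) = C(10,4)·!6 + C(10,5)·!5 + C(10,6)·!4 + C(10,7)·!3 + C(10,8)·!2 + C(10,9)·!1 + C(10,10)·!0 = 210·265 + 252·44 + 210·9 + 120·2 + 45·1 + 10·0 + 1·1 = 68914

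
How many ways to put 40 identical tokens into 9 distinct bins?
C(40+9-1, 9-1) = C(48, 8) = 377348994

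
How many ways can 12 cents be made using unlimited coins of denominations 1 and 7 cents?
Coefficient of x^12 in 1/(1-x^1) · 1/(1-x^7). Use j coins of 7 for j = 0..⌊12/7⌋ = 1, the rest in 1s: 1 + 1 = 2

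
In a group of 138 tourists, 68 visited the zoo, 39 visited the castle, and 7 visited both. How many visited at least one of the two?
|A∪B| = |A| + |B| - |A∩B| = 68 + 39 - 7 = 100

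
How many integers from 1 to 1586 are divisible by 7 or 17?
⌊1586/7⌋ + ⌊1586/17⌋ - ⌊1586/119⌋ = 226 + 93 - 13 = 306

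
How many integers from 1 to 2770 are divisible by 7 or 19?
⌊2770/7⌋ + ⌊2770/19⌋ - ⌊2770/133⌋ = 395 + 145 - 20 = 520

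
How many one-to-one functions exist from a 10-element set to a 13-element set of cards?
P(13,10) = 13!/(13-10)! = 1037836800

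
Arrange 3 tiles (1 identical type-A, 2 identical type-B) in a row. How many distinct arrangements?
3! / (1! × 2!) = 3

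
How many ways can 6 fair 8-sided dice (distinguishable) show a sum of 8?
Coefficient of x^8 in (x + x² + ... + x^8)^6. By inclusion-exclusion on dice exceeding 8: Σ_j (-1)^j C(6,j)·C(8-1-8j, 5) = C(6,0)·C(7,5) = 1·21 = 21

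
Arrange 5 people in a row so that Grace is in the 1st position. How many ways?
Fix one position: (5-1)! = 24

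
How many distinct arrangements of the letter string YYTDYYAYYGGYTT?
14! / (1! × 3! × 1! × 2! × 7!) = 1441440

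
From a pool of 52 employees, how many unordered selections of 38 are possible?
C(52,38) = 52!/(38!×14!) = 1768966344600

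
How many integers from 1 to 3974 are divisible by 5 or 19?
⌊3974/5⌋ + ⌊3974/19⌋ - ⌊3974/95⌋ = 794 + 209 - 41 = 962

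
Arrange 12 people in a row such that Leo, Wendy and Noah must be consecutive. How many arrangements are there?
Treat the 3 as one block: (12-3+1)! × 3! = 3628800 × 6 = 21772800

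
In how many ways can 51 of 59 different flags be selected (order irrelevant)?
C(59,51) = 59!/(51!×8!) = 2217471399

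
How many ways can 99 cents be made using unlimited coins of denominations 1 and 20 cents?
Coefficient of x^99 in 1/(1-x^1) · 1/(1-x^20). Use j coins of 20 for j = 0..⌊99/20⌋ = 4, the rest in 1s: 4 + 1 = 5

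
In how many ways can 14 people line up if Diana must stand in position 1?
Fix one position: (14-1)! = 6227020800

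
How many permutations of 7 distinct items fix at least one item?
Complement of the derangements. !7 = Σ_{j=0}^{7} (-1)^j·7!/j! = 5040 - 5040 + 2520 - 840 + 210 - 42 + 7 - 1 = 1854. 7! - !7 = 5040 - 1854 = 3186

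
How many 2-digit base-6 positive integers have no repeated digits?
First digit: 5 choices (nonzero). Then descending: 5 × 5 = 25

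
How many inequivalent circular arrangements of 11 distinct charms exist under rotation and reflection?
(11-1)!/2 = 3628800/2 = 1814400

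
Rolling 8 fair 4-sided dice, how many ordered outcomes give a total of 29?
Coefficient of x^29 in (x + x² + ... + x^4)^8. By inclusion-exclusion on dice exceeding 4: Σ_j (-1)^j C(8,j)·C(29-1-4j, 7) = C(8,0)·C(28,7) - C(8,1)·C(24,7) + C(8,2)·C(20,7) - C(8,3)·C(16,7) + C(8,4)·C(12,7) - C(8,5)·C(8,7) = 1·1184040 - 8·346104 + 28·77520 - 56·11440 + 70·792 - 56·8 = 120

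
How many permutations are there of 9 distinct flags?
9! = 362880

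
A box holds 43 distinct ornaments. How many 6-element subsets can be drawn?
C(43,6) = 43!/(6!×37!) = 6096454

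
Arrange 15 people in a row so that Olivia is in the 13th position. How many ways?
Fix one position: (15-1)! = 87178291200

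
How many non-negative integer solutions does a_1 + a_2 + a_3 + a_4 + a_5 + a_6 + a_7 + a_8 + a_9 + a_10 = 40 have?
C(40+10-1, 10-1) = C(49, 9) = 2054455634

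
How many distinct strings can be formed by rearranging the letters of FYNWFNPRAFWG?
12! / (1! × 2! × 3! × 1! × 1! × 2! × 1! × 1!) = 19958400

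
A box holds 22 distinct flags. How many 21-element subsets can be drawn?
C(22,21) = 22!/(21!×1!) = 22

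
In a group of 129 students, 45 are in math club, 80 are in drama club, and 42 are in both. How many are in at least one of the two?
|A∪B| = |A| + |B| - |A∩B| = 45 + 80 - 42 = 83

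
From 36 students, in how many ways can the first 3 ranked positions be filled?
P(36,3) = 36!/(36-3)! = 42840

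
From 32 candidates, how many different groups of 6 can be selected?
C(32,6) = 32!/(6!×26!) = 906192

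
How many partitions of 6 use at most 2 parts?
By conjugation, equals partitions of 6 into parts ≤ 2. Let r_j(i) = number of partitions of i into parts ≤ j, for i = 0..6. r_1(i) = 1 for all i; r_j(i) = r_{j-1}(i) + r_j(i-j). Rows j = 2..2: ≤2: 1 1 2 2 3 3 4. r_2(6) = 4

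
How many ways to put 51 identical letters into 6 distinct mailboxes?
C(51+6-1, 6-1) = C(56, 5) = 3819816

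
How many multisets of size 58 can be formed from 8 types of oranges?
C(58+8-1, 8-1) = C(65, 7) = 696190560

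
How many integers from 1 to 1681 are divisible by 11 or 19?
⌊1681/11⌋ + ⌊1681/19⌋ - ⌊1681/209⌋ = 152 + 88 - 8 = 232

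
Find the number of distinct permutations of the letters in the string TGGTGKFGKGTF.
12! / (5! × 3! × 2! × 2!) = 166320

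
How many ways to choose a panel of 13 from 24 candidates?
C(24,13) = 24!/(13!×11!) = 2496144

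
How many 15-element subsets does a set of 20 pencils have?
C(20,15) = 20!/(15!×5!) = 15504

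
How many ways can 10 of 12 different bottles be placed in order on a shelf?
P(12,10) = 12!/(12-10)! = 239500800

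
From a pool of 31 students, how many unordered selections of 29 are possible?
C(31,29) = 31!/(29!×2!) = 465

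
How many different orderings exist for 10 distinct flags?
10! = 3628800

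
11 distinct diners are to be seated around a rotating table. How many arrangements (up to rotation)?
Circular: fix one position, arrange the rest. (11-1)! = 3628800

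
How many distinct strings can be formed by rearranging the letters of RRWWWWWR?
8! / (5! × 3!) = 56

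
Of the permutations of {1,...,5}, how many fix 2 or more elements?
Exactly j fixed points: C(5,j)·!(5-j); sum over j ≥ 2 (derangement numbers via !m = (m-1)·(!(m-1) + !(m-2)): !0..!3 = 1, 0, 1, 2). Σ_{j=2}^{5} C(5,j)·!(5-j) = C(5,2)·!3 + C(5,3)·!2 + C(5,4)·!1 + C(5,5)·!0 = 10·2 + 10·1 + 5·0 + 1·1 = 31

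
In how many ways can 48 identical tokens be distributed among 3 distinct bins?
C(48+3-1, 3-1) = C(50, 2) = 1225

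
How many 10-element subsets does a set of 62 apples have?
C(62,10) = 62!/(10!×52!) = 107518933731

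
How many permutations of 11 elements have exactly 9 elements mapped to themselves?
Choose the 9 fixed points C(11,9) = 55, derange the rest: !2 = Σ_{j=0}^{2} (-1)^j·2!/j! = 2 - 2 + 1 = 1. Product = 55 × 1 = 55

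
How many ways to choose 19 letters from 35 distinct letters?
C(35,19) = 35!/(19!×16!) = 4059928950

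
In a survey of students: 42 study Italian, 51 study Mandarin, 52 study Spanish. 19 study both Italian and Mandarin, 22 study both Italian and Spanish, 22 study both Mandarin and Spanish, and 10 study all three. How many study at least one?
|A∪B∪C| = 42+51+52-19-22-22+10 = 92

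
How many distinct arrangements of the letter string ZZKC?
4! / (2! × 1! × 1!) = 12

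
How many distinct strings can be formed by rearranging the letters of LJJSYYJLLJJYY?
13! / (4! × 5! × 1! × 3!) = 360360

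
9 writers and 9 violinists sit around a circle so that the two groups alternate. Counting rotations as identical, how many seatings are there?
Fix one of the writers: (9-1)! ways for the remaining writers, × 9! ways for the violinists = 40320 × 362880 = 14631321600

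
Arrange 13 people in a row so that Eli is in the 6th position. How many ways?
Fix one position: (13-1)! = 479001600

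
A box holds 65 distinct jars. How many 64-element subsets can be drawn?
C(65,64) = 65!/(64!×1!) = 65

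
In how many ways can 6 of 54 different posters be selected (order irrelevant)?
C(54,6) = 54!/(6!×48!) = 25827165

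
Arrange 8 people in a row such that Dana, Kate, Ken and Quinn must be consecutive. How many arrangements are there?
Treat the 4 as one block: (8-4+1)! × 4! = 120 × 24 = 2880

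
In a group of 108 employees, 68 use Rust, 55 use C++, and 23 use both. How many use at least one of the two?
|A∪B| = |A| + |B| - |A∩B| = 68 + 55 - 23 = 100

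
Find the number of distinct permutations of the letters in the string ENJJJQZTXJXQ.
12! / (1! × 1! × 4! × 1! × 1! × 2! × 2!) = 4989600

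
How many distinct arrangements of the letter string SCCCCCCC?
8! / (7! × 1!) = 8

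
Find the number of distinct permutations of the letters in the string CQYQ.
4! / (1! × 2! × 1!) = 12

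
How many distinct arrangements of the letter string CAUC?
4! / (1! × 2! × 1!) = 12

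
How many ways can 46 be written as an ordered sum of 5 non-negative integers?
C(46+5-1, 5-1) = C(50, 4) = 230300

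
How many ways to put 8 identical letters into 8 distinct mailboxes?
C(8+8-1, 8-1) = C(15, 7) = 6435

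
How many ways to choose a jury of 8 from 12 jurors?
C(12,8) = 12!/(8!×4!) = 495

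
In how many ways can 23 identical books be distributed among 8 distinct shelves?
C(23+8-1, 8-1) = C(30, 7) = 2035800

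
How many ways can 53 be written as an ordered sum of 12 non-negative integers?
C(53+12-1, 12-1) = C(64, 11) = 743595781824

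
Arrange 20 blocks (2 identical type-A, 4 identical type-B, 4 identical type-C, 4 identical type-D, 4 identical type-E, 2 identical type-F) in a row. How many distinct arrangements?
20! / (2! × 4! × 4! × 4! × 4! × 2!) = 1833241410000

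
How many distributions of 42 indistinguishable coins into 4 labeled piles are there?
C(42+4-1, 4-1) = C(45, 3) = 14190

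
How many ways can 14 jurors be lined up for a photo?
14! = 87178291200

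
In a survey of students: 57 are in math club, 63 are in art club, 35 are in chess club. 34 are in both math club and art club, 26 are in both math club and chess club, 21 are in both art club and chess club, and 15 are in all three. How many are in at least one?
|A∪B∪C| = 57+63+35-34-26-21+15 = 89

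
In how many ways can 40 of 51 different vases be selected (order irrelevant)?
C(51,40) = 51!/(40!×11!) = 47626016970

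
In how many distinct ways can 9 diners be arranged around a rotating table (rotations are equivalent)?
Circular: fix one position, arrange the rest. (9-1)! = 40320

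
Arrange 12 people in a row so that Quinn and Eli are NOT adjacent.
Total - adjacent = 12! - (12-1)!×2 = 479001600 - 79833600 = 399168000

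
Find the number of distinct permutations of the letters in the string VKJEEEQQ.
8! / (1! × 2! × 1! × 3! × 1!) = 3360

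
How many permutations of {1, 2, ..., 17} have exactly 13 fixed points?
Choose the 13 fixed points C(17,13) = 2380, derange the rest: !4 = Σ_{j=0}^{4} (-1)^j·4!/j! = 24 - 24 + 12 - 4 + 1 = 9. Product = 2380 × 9 = 21420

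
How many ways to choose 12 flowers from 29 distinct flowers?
C(29,12) = 29!/(12!×17!) = 51895935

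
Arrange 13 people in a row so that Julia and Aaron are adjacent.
Treat as block: (13-1)! × 2! = 479001600 × 2 = 958003200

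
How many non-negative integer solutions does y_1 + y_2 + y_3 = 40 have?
C(40+3-1, 3-1) = C(42, 2) = 861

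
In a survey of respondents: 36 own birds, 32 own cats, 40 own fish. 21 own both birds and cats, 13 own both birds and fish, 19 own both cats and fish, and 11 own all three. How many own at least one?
|A∪B∪C| = 36+32+40-21-13-19+11 = 66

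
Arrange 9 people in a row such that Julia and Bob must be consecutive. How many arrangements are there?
Treat the 2 as one block: (9-2+1)! × 2! = 40320 × 2 = 80640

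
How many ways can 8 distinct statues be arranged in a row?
8! = 40320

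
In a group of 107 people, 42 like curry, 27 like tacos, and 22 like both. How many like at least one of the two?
|A∪B| = |A| + |B| - |A∩B| = 42 + 27 - 22 = 47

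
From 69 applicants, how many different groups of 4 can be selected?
C(69,4) = 69!/(4!×65!) = 864501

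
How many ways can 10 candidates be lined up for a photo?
10! = 3628800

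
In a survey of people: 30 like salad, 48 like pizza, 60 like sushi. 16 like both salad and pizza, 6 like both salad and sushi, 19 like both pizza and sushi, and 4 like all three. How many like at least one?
|A∪B∪C| = 30+48+60-16-6-19+4 = 101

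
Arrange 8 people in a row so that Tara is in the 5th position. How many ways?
Fix one position: (8-1)! = 5040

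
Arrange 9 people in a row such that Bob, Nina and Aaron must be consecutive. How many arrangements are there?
Treat the 3 as one block: (9-3+1)! × 3! = 5040 × 6 = 30240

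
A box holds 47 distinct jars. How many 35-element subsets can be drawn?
C(47,35) = 47!/(35!×12!) = 52251400851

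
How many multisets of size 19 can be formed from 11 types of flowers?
C(19+11-1, 11-1) = C(29, 10) = 20030010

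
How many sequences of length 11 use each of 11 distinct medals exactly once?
11! = 39916800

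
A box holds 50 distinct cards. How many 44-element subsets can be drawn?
C(50,44) = 50!/(44!×6!) = 15890700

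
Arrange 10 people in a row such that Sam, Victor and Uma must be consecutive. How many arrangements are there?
Treat the 3 as one block: (10-3+1)! × 3! = 40320 × 6 = 241920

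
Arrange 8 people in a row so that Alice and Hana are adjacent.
Treat as block: (8-1)! × 2! = 5040 × 2 = 10080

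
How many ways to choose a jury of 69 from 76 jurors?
C(76,69) = 76!/(69!×7!) = 2186189400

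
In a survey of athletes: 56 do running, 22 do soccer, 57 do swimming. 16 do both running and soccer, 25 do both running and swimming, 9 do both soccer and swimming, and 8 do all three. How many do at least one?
|A∪B∪C| = 56+22+57-16-25-9+8 = 93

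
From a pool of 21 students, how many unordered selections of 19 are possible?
C(21,19) = 21!/(19!×2!) = 210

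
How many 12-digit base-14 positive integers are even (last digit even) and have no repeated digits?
Last∈{0,2,4,6,8,10,12}. Last=0: 3113510400. Last nonzero: 6×12×P(12,10) = 17244057600. Total = 20357568000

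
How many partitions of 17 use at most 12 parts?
By conjugation, equals partitions of 17 into parts ≤ 12. Let r_j(i) = number of partitions of i into parts ≤ j, for i = 0..17. r_1(i) = 1 for all i; r_j(i) = r_{j-1}(i) + r_j(i-j). Rows j = 2..12: ≤2: 1 1 2 2 3 3 4 4 5 5 6 6 7 7 8 8 9 9; ≤3: 1 1 2 3 4 5 7 8 10 12 14 16 19 21 24 27 30 33; ≤4: 1 1 2 3 5 6 9 11 15 18 23 27 34 39 47 54 64 72; ≤5: 1 1 2 3 5 7 10 13 18 23 30 37 47 57 70 84 101 119; ≤6: 1 1 2 3 5 7 11 14 20 26 35 44 58 71 90 110 136 163; ≤7: 1 1 2 3 5 7 11 15 21 28 38 49 65 82 105 131 164 201; ≤8: 1 1 2 3 5 7 11 15 22 29 40 52 70 89 116 146 186 230; ≤9: 1 1 2 3 5 7 11 15 22 30 41 54 73 94 123 157 201 252; ≤10: 1 1 2 3 5 7 11 15 22 30 42 55 75 97 128 164 212 267; ≤11: 1 1 2 3 5 7 11 15 22 30 42 56 76 99 131 169 219 278; ≤12: 1 1 2 3 5 7 11 15 22 30 42 56 77 100 133 172 224 285. r_12(17) = 285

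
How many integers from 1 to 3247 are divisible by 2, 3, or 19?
⌊3247/2⌋+⌊3247/3⌋+⌊3247/19⌋ - ⌊3247/6⌋-⌊3247/38⌋-⌊3247/57⌋ + ⌊3247/114⌋ = 1623+1082+170 - 541-85-56 + 28 = 2221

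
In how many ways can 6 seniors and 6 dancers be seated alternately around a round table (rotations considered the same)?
Fix one of the seniors: (6-1)! ways for the remaining seniors, × 6! ways for the dancers = 120 × 720 = 86400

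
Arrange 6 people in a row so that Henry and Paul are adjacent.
Treat as block: (6-1)! × 2! = 120 × 2 = 240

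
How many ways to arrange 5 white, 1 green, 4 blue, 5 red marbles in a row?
15! / (5! × 1! × 4! × 5!) = 3783780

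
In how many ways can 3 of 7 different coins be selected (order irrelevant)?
C(7,3) = 7!/(3!×4!) = 35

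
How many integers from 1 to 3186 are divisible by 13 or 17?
⌊3186/13⌋ + ⌊3186/17⌋ - ⌊3186/221⌋ = 245 + 187 - 14 = 418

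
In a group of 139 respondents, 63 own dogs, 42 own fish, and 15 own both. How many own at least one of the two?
|A∪B| = |A| + |B| - |A∩B| = 63 + 42 - 15 = 90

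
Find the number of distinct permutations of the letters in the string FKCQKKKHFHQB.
12! / (4! × 2! × 1! × 1! × 2! × 2!) = 2494800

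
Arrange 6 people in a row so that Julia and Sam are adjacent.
Treat as block: (6-1)! × 2! = 120 × 2 = 240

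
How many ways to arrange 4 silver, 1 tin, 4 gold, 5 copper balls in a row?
14! / (4! × 1! × 4! × 5!) = 1261260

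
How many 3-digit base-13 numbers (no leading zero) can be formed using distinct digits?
First digit: 12 choices (nonzero). Then descending: 12 × 12 × 11 = 1584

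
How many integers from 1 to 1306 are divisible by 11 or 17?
⌊1306/11⌋ + ⌊1306/17⌋ - ⌊1306/187⌋ = 118 + 76 - 6 = 188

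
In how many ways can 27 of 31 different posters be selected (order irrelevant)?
C(31,27) = 31!/(27!×4!) = 31465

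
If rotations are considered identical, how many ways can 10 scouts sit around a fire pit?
Circular: fix one position, arrange the rest. (10-1)! = 362880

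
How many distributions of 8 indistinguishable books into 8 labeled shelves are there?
C(8+8-1, 8-1) = C(15, 7) = 6435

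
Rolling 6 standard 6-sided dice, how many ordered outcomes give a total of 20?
Coefficient of x^20 in (x + x² + ... + x^6)^6. By inclusion-exclusion on dice exceeding 6: Σ_j (-1)^j C(6,j)·C(20-1-6j, 5) = C(6,0)·C(19,5) - C(6,1)·C(13,5) + C(6,2)·C(7,5) = 1·11628 - 6·1287 + 15·21 = 4221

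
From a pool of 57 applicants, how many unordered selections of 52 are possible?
C(57,52) = 57!/(52!×5!) = 4187106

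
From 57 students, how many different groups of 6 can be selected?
C(57,6) = 57!/(6!×51!) = 36288252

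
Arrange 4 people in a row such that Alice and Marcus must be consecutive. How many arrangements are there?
Treat the 2 as one block: (4-2+1)! × 2! = 6 × 2 = 12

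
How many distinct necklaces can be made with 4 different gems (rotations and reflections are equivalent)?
(4-1)!/2 = 6/2 = 3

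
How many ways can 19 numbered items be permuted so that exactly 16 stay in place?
Choose the 16 fixed points C(19,16) = 969, derange the rest: !3 = Σ_{j=0}^{3} (-1)^j·3!/j! = 6 - 6 + 3 - 1 = 2. Product = 969 × 2 = 1938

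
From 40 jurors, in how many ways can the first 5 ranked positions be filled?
P(40,5) = 40!/(40-5)! = 78960960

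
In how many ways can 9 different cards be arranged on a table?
9! = 362880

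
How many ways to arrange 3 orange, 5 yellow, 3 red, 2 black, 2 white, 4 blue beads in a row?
19! / (3! × 5! × 3! × 2! × 2! × 4!) = 293318625600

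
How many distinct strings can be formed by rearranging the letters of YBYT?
4! / (1! × 1! × 2!) = 12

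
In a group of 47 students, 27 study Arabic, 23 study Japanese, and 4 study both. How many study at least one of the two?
|A∪B| = |A| + |B| - |A∩B| = 27 + 23 - 4 = 46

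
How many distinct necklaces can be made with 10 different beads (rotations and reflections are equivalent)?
(10-1)!/2 = 362880/2 = 181440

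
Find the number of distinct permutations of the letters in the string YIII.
4! / (1! × 3!) = 4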